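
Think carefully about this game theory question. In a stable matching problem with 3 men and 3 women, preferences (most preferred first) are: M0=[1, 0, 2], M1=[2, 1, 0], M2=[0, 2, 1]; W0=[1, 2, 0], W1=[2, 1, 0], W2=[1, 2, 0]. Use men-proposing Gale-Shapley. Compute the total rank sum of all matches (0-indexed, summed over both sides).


Step 1: Run Gale-Shapley (men propose, women hold best offer):
  M0 proposes to W1; she accepts
  M1 proposes to W2; she accepts
  M2 proposes to W0; she accepts
Step 2: Final matching: W0-M2, W1-M0, W2-M1
Step 3: 0-indexed ranks (man's rank of his match, then woman's): 0 + 1 + 0 + 2 + 0 + 0
Step 4: Total rank sum = 3

3


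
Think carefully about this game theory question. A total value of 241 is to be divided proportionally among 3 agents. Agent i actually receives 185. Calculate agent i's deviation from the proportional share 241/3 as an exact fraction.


Step 1: Proportional share = 241/3
Step 2: Agent's actual allocation = 185
Step 3: Excess = 185 - 241/3 = 314/3

314/3


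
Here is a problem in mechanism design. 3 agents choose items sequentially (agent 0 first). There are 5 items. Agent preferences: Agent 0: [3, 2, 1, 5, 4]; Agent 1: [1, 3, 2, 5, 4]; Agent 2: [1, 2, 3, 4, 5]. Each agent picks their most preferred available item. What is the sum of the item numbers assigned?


Step 1: Agent 0 picks item 3
Step 2: Agent 1 picks item 1
Step 3: Agent 2 picks item 2
Step 4: Sum = 3 + 1 + 2 = 6

6


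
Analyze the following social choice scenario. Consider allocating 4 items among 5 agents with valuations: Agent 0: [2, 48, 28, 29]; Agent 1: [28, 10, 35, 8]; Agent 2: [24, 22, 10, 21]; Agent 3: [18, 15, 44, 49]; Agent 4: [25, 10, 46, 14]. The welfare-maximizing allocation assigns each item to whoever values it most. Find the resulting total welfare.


Step 1: For each item, find the maximum value among all agents.
Step 2: Item 0 -> Agent 1 (value 28)
Step 3: Item 1 -> Agent 0 (value 48)
Step 4: Item 2 -> Agent 4 (value 46)
Step 5: Item 3 -> Agent 3 (value 49)
Step 6: Total welfare = 28 + 48 + 46 + 49 = 171

171


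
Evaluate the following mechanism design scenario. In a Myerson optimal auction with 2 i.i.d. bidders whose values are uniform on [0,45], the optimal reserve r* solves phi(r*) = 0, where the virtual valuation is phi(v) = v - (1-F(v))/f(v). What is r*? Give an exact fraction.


Step 1: For U[0,45], F(v) = v/45 and f(v) = 1/45
Step 2: phi(v) = v - (1 - v/45)/(1/45) = v - (45 - v) = 2v - 45
Step 3: Set phi(r*) = 0: 2r* - 45 = 0
Step 4: r* = 45/2 (the number of bidders n = 2 does not enter)

45/2


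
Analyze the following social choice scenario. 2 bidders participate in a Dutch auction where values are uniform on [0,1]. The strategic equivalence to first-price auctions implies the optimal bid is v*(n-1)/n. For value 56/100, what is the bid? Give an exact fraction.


Step 1: Dutch auctions are strategically equivalent to first-price auctions
Step 2: The equilibrium bid is b(v) = v*(n-1)/n
Step 3: b = 14/25 * 1/2
Step 4: b = 7/25

7/25


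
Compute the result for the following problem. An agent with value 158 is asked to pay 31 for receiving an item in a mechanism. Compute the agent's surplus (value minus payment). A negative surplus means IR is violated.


Step 1: Surplus = value - payment = 158 - 31 = 127
Step 2: IR is satisfied (surplus >= 0)

127


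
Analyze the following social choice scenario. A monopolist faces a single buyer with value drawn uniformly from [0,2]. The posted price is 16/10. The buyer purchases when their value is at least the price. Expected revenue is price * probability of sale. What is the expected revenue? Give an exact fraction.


Step 1: Posted price r = 8/5, value support [0,2]
Step 2: P(v >= r) = (2 - 8/5)/2 = 1/5
Step 3: Expected revenue = r * P(v >= r) = 8/5 * 1/5
Step 4: Revenue = 8/25

8/25


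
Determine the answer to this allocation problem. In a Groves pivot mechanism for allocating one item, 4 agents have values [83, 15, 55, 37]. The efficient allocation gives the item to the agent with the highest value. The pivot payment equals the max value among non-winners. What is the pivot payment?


Step 1: The efficient winner is agent 0 with value 83
Step 2: Other agents' values: [15, 55, 37]
Step 3: Pivot payment = max(others) = 55
Step 4: The winner pays 55

55


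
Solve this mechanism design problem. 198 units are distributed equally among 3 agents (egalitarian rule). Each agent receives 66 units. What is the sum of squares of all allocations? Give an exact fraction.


Step 1: Each agent's share = 198/3 = 66
Step 2: Square of each share = (66)^2 = 4356
Step 3: Sum of squares = 3 * 4356 = 13068

13068


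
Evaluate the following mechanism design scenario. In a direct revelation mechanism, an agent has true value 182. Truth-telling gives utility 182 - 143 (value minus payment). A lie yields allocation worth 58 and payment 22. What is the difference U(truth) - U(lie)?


Step 1: U(truth) = value - payment = 182 - 143 = 39
Step 2: U(lie) = allocation - payment = 58 - 22 = 36
Step 3: IC gap = 39 - 36 = 3

3


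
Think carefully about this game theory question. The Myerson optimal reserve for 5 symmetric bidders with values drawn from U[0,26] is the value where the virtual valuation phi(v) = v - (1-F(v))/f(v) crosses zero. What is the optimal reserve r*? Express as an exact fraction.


Step 1: For U[0,26], F(v) = v/26 and f(v) = 1/26
Step 2: phi(v) = v - (1 - v/26)/(1/26) = v - (26 - v) = 2v - 26
Step 3: Set phi(r*) = 0: 2r* - 26 = 0
Step 4: r* = 26/2 = 13 (the number of bidders n = 5 does not enter)

13


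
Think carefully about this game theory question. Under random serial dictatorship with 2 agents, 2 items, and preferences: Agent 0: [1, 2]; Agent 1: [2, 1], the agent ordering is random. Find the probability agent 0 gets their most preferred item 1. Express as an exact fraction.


Step 1: Agent 0 wants item 1
Step 2: There are 2 possible orderings of agents
Step 3: In 2 orderings, agent 0 gets item 1
Step 4: Probability = 2/2 = 1

1


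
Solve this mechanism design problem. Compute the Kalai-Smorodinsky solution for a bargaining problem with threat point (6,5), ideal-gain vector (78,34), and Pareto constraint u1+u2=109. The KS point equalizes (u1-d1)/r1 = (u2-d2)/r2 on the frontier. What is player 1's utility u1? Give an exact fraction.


Step 1: At the KS point, (u1-d1)/r1 = (u2-d2)/r2 = t and u1+u2 = 109
Step 2: u1 = d1 + r1*t and u2 = d2 + r2*t, so (d1 + r1*t) + (d2 + r2*t) = 109
Step 3: t = (109 - 6 - 5)/(78 + 34) = 98/112 = 7/8
Step 4: u1 = d1 + r1*t = 6 + 78 * 7/8 = 297/4
Step 5: (Check: u2 = d2 + r2*t = 139/4; u1+u2 = 297/4 + 139/4 = 109, on the frontier.)

297/4


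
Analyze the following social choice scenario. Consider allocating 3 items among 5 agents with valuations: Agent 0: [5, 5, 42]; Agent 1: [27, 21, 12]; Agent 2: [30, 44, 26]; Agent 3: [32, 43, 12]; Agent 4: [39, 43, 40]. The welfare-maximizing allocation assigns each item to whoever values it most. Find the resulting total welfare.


Step 1: For each item, find the maximum value among all agents.
Step 2: Item 0 -> Agent 4 (value 39)
Step 3: Item 1 -> Agent 2 (value 44)
Step 4: Item 2 -> Agent 0 (value 42)
Step 5: Total welfare = 39 + 44 + 42 = 125

125


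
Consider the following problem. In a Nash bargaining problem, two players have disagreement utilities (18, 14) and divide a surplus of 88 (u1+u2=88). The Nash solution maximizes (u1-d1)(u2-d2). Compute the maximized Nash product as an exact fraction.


Step 1: The Nash solution splits surplus symmetrically above the disagreement point
Step 2: u1 = (total + d1 - d2)/2 = (88 + 18 - 14)/2 = 46
Step 3: u2 = (total - d1 + d2)/2 = (88 - 18 + 14)/2 = 42
Step 4: Nash product = (46 - 18) * (42 - 14)
Step 5: = 28 * 28 = 784

784


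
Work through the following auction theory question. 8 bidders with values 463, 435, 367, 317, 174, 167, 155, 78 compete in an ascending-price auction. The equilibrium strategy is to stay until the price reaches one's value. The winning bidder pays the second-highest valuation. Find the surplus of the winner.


Step 1: Identify the highest value: 463
Step 2: Identify the second-highest value: 435
Step 3: The final price = second-highest value = 435
Step 4: Surplus = 463 - 435 = 28

28


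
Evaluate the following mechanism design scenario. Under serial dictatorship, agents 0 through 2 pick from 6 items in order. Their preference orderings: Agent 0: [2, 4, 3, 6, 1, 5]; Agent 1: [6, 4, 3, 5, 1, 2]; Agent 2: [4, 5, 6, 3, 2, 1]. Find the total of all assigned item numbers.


Step 1: Agent 0 picks item 2
Step 2: Agent 1 picks item 6
Step 3: Agent 2 picks item 4
Step 4: Sum = 2 + 6 + 4 = 12

12


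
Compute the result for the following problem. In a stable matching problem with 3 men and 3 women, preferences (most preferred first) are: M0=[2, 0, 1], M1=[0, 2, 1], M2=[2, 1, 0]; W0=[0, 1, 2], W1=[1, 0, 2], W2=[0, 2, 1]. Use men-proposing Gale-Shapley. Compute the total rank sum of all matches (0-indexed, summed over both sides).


Step 1: Run Gale-Shapley (men propose, women hold best offer):
  M0 proposes to W2; she accepts
  M1 proposes to W0; she accepts
  M2 proposes to W2; rejected
  M2 proposes to W1; she accepts
Step 2: Final matching: W0-M1, W1-M2, W2-M0
Step 3: 0-indexed ranks (man's rank of his match, then woman's): 0 + 1 + 1 + 2 + 0 + 0
Step 4: Total rank sum = 4

4


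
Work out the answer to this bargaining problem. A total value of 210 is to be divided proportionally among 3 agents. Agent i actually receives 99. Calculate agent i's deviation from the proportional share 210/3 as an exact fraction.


Step 1: Proportional share = 210/3 = 70
Step 2: Agent's actual allocation = 99
Step 3: Excess = 99 - 70 = 29

29


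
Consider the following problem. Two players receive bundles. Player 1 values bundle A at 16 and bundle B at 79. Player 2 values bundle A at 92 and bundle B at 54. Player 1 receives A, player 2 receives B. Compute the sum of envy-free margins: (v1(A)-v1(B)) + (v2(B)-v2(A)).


Step 1: Player 1's margin = v1(A) - v1(B) = 16 - 79 = -63
Step 2: Player 2's margin = v2(B) - v2(A) = 54 - 92 = -38
Step 3: Total margin = -63 + -38 = -101

-101


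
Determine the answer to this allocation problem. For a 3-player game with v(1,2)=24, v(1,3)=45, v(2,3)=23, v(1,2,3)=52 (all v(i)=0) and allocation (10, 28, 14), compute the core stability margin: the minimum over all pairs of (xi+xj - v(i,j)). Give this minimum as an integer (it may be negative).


Step 1: Slack for coalition (1,2): x1+x2 - v12 = 38 - 24 = 14
Step 2: Slack for coalition (1,3): x1+x3 - v13 = 24 - 45 = -21
Step 3: Slack for coalition (2,3): x2+x3 - v23 = 42 - 23 = 19
Step 4: Minimum slack = min(14, -21, 19) = -21, attained by (1,3); coalition (1,3) can block (slack < 0), so the allocation is not in the core

-21


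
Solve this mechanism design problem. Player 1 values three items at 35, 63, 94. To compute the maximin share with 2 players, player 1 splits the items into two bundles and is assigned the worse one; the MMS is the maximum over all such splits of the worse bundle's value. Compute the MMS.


Step 1: Item values = 35, 63, 94
Step 2: Enumerate all 2-bundle partitions and take the smaller bundle:
  Partition 1: {35} vs {63,94} -> bundles 35, 157; min = 35
  Partition 2: {63} vs {35,94} -> bundles 63, 129; min = 63
  Partition 3: {94} vs {35,63} -> bundles 94, 98; min = 94
Step 3: MMS = max(35, 63, 94) = 94

94


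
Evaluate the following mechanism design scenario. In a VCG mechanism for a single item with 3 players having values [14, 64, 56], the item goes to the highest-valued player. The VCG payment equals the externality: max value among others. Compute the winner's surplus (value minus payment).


Step 1: The winner is the agent with the highest value: agent 1 with value 64
Step 2: Values of other agents: [14, 56]
Step 3: VCG payment = max of others' values = 56
Step 4: Surplus = 64 - 56 = 8

8


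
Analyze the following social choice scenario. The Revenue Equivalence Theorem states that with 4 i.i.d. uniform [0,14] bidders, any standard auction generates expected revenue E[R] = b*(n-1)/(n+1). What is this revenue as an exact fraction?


Step 1: By Revenue Equivalence, expected revenue = b*(n-1)/(n+1)
Step 2: Substituting n = 4, b = 14
Step 3: Revenue = 14*(4-1)/(4+1) = 14*3/5
Step 4: Revenue = 42/5

42/5


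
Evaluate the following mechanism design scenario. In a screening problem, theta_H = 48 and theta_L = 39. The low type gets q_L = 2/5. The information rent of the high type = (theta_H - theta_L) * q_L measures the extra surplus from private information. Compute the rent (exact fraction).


Step 1: theta_H - theta_L = 48 - 39 = 9
Step 2: Information rent = (theta_H - theta_L) * q_L
Step 3: = 9 * 2/5
Step 4: = 18/5

18/5


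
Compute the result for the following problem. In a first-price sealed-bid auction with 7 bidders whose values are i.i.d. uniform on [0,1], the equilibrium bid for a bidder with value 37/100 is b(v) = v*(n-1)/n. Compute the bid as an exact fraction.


Step 1: The symmetric BNE bidding function is b(v) = v * (n-1) / n
Step 2: Substitute v = 37/100 and n = 7
Step 3: b = 37/100 * 6/7
Step 4: b = 111/350

111/350


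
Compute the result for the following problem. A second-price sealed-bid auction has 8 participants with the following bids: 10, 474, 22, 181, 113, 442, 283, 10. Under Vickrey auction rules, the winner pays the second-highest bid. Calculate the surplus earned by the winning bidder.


Step 1: Sort bids in descending order: 474, 442, 283, 181, 113, 22, 10, 10
Step 2: The winning bid is the highest: 474
Step 3: The payment equals the second-highest bid: 442
Step 4: Surplus = winner's bid - payment = 474 - 442 = 32

32


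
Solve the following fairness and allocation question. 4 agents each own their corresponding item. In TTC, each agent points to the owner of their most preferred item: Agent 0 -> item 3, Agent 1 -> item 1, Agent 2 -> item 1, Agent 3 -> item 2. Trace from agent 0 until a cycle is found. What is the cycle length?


Step 1: Trace the pointer graph from agent 0: 0 -> 3 -> 2 -> 1 -> 1
Step 2: A cycle is detected when we revisit agent 1
Step 3: The cycle is: 1 -> 1
Step 4: Cycle length = 1

1


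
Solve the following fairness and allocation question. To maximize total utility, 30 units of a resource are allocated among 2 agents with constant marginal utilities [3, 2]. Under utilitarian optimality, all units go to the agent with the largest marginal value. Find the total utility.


Step 1: The marginal utilities are [3, 2]
Step 2: The highest marginal utility is 3
Step 3: All 30 units go to that agent
Step 4: Total utility = 3 * 30 = 90

90


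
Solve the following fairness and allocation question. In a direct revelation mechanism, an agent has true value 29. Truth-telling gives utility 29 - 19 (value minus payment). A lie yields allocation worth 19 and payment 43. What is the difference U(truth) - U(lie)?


Step 1: U(truth) = value - payment = 29 - 19 = 10
Step 2: U(lie) = allocation - payment = 19 - 43 = -24
Step 3: IC gap = 10 - (-24) = 34

34


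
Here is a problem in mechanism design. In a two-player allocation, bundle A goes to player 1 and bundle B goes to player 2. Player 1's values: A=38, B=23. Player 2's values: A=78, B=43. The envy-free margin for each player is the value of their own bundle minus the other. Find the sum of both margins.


Step 1: Player 1's margin = v1(A) - v1(B) = 38 - 23 = 15
Step 2: Player 2's margin = v2(B) - v2(A) = 43 - 78 = -35
Step 3: Total margin = 15 + -35 = -20

-20


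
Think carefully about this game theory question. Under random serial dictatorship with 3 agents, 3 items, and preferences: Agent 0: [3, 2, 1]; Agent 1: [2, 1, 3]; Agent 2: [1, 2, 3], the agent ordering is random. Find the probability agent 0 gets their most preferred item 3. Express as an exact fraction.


Step 1: Agent 0 wants item 3
Step 2: There are 6 possible orderings of agents
Step 3: In 6 orderings, agent 0 gets item 3
Step 4: Probability = 6/6 = 1

1


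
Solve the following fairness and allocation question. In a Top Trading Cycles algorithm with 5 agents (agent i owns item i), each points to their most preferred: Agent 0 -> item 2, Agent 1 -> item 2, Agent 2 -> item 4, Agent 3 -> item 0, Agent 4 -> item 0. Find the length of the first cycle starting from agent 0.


Step 1: Trace the pointer graph from agent 0: 0 -> 2 -> 4 -> 0
Step 2: A cycle is detected when we revisit agent 0
Step 3: The cycle is: 0 -> 2 -> 4 -> 0
Step 4: Cycle length = 3

3


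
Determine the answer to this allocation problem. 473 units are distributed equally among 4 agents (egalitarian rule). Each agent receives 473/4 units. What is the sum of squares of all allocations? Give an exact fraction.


Step 1: Each agent's share = 473/4
Step 2: Square of each share = (473/4)^2 = 223729/16
Step 3: Sum of squares = 4 * 223729/16 = 223729/4

223729/4


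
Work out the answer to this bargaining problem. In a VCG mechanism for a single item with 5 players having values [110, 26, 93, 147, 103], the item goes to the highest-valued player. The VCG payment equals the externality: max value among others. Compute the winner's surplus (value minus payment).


Step 1: The winner is the agent with the highest value: agent 3 with value 147
Step 2: Values of other agents: [110, 26, 93, 103]
Step 3: VCG payment = max of others' values = 110
Step 4: Surplus = 147 - 110 = 37

37


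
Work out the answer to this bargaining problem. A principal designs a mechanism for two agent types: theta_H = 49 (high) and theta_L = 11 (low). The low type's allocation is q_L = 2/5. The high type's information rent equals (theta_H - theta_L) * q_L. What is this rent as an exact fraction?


Step 1: theta_H - theta_L = 49 - 11 = 38
Step 2: Information rent = (theta_H - theta_L) * q_L
Step 3: = 38 * 2/5
Step 4: = 76/5

76/5


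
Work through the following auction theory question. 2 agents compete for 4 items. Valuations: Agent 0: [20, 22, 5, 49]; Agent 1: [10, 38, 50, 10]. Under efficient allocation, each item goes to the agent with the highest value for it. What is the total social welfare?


Step 1: For each item, find the maximum value among all agents.
Step 2: Item 0 -> Agent 0 (value 20)
Step 3: Item 1 -> Agent 1 (value 38)
Step 4: Item 2 -> Agent 1 (value 50)
Step 5: Item 3 -> Agent 0 (value 49)
Step 6: Total welfare = 20 + 38 + 50 + 49 = 157

157


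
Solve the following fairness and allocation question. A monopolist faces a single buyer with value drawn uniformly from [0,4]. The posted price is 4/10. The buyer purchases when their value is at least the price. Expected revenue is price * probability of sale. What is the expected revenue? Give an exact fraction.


Step 1: Posted price r = 2/5, value support [0,4]
Step 2: P(v >= r) = (4 - 2/5)/4 = 9/10
Step 3: Expected revenue = r * P(v >= r) = 2/5 * 9/10
Step 4: Revenue = 9/25

9/25


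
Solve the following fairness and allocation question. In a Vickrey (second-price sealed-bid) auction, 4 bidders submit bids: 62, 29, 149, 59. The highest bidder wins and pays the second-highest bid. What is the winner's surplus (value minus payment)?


Step 1: Sort bids in descending order: 149, 62, 59, 29
Step 2: The winning bid is the highest: 149
Step 3: The payment equals the second-highest bid: 62
Step 4: Surplus = winner's bid - payment = 149 - 62 = 87

87


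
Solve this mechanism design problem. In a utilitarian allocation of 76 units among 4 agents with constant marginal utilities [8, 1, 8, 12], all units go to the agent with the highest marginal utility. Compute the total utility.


Step 1: The marginal utilities are [8, 1, 8, 12]
Step 2: The highest marginal utility is 12
Step 3: All 76 units go to that agent
Step 4: Total utility = 12 * 76 = 912

912


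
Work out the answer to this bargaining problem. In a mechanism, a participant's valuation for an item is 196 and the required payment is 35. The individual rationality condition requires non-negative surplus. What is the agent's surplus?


Step 1: Surplus = value - payment = 196 - 35 = 161
Step 2: IR is satisfied (surplus >= 0)

161


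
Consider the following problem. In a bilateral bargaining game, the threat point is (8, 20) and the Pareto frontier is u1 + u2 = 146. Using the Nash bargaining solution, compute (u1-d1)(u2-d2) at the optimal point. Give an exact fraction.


Step 1: The Nash solution splits surplus symmetrically above the disagreement point
Step 2: u1 = (total + d1 - d2)/2 = (146 + 8 - 20)/2 = 67
Step 3: u2 = (total - d1 + d2)/2 = (146 - 8 + 20)/2 = 79
Step 4: Nash product = (67 - 8) * (79 - 20)
Step 5: = 59 * 59 = 3481

3481


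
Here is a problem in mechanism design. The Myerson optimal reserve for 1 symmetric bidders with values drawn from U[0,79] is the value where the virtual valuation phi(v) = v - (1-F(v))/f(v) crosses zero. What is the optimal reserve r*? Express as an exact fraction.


Step 1: For U[0,79], F(v) = v/79 and f(v) = 1/79
Step 2: phi(v) = v - (1 - v/79)/(1/79) = v - (79 - v) = 2v - 79
Step 3: Set phi(r*) = 0: 2r* - 79 = 0
Step 4: r* = 79/2 (the number of bidders n = 1 does not enter)

79/2


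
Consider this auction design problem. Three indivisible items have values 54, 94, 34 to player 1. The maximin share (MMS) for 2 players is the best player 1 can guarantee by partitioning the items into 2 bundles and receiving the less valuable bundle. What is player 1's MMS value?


Step 1: Item values = 54, 94, 34
Step 2: Enumerate all 2-bundle partitions and take the smaller bundle:
  Partition 1: {54} vs {94,34} -> bundles 54, 128; min = 54
  Partition 2: {94} vs {54,34} -> bundles 94, 88; min = 88
  Partition 3: {34} vs {54,94} -> bundles 34, 148; min = 34
Step 3: MMS = max(54, 88, 34) = 88

88


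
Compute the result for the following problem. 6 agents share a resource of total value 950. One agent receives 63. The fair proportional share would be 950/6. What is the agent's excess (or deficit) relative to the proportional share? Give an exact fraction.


Step 1: Proportional share = 950/6 = 475/3
Step 2: Agent's actual allocation = 63
Step 3: Excess = 63 - 475/3 = -286/3

-286/3


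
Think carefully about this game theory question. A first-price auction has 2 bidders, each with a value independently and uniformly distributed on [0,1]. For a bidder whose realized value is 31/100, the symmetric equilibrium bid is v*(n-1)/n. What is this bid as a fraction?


Step 1: The symmetric BNE bidding function is b(v) = v * (n-1) / n
Step 2: Substitute v = 31/100 and n = 2
Step 3: b = 31/100 * 1/2
Step 4: b = 31/200

31/200


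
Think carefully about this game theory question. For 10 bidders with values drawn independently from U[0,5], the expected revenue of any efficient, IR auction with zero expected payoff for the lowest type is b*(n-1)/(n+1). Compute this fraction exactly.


Step 1: By Revenue Equivalence, expected revenue = b*(n-1)/(n+1)
Step 2: Substituting n = 10, b = 5
Step 3: Revenue = 5*(10-1)/(10+1) = 5*9/11
Step 4: Revenue = 45/11

45/11


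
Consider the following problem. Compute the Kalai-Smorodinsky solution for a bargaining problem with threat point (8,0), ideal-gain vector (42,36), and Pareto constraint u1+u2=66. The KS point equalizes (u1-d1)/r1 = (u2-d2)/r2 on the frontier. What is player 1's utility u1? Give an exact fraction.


Step 1: At the KS point, (u1-d1)/r1 = (u2-d2)/r2 = t and u1+u2 = 66
Step 2: u1 = d1 + r1*t and u2 = d2 + r2*t, so (d1 + r1*t) + (d2 + r2*t) = 66
Step 3: t = (66 - 8 - 0)/(42 + 36) = 58/78 = 29/39
Step 4: u1 = d1 + r1*t = 8 + 42 * 29/39 = 510/13
Step 5: (Check: u2 = d2 + r2*t = 348/13; u1+u2 = 510/13 + 348/13 = 66, on the frontier.)

510/13


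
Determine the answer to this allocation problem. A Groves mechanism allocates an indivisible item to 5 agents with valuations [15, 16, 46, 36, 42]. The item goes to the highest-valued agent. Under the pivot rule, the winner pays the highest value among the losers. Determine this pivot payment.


Step 1: The efficient winner is agent 2 with value 46
Step 2: Other agents' values: [15, 16, 36, 42]
Step 3: Pivot payment = max(others) = 42
Step 4: The winner pays 42

42


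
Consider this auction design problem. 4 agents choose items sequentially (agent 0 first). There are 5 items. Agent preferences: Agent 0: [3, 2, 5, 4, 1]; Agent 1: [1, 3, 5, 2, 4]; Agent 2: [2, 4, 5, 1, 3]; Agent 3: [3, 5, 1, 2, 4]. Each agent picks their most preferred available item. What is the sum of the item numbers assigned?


Step 1: Agent 0 picks item 3
Step 2: Agent 1 picks item 1
Step 3: Agent 2 picks item 2
Step 4: Agent 3 picks item 5
Step 5: Sum = 3 + 1 + 2 + 5 = 11

11


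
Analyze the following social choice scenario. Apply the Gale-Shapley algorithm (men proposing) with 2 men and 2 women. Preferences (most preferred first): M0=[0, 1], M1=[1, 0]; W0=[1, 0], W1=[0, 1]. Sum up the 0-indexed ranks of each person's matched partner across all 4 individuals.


Step 1: Run Gale-Shapley (men propose, women hold best offer):
  M0 proposes to W0; she accepts
  M1 proposes to W1; she accepts
Step 2: Final matching: W0-M0, W1-M1
Step 3: 0-indexed ranks (man's rank of his match, then woman's): 0 + 1 + 0 + 1
Step 4: Total rank sum = 2

2


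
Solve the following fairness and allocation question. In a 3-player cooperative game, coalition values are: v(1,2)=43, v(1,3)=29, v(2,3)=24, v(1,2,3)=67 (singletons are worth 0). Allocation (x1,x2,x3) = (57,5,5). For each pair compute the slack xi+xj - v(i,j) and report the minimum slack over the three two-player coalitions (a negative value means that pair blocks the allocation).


Step 1: Slack for coalition (1,2): x1+x2 - v12 = 62 - 43 = 19
Step 2: Slack for coalition (1,3): x1+x3 - v13 = 62 - 29 = 33
Step 3: Slack for coalition (2,3): x2+x3 - v23 = 10 - 24 = -14
Step 4: Minimum slack = min(19, 33, -14) = -14, attained by (2,3); coalition (2,3) can block (slack < 0), so the allocation is not in the core

-14


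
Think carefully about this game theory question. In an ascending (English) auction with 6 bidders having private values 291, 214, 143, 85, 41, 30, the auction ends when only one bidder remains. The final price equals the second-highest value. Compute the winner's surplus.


Step 1: Identify the highest value: 291
Step 2: Identify the second-highest value: 214
Step 3: The final price = second-highest value = 214
Step 4: Surplus = 291 - 214 = 77

77


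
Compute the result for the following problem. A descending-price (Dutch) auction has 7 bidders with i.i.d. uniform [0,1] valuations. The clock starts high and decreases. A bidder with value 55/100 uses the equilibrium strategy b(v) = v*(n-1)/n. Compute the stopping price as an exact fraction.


Step 1: Dutch auctions are strategically equivalent to first-price auctions
Step 2: The equilibrium bid is b(v) = v*(n-1)/n
Step 3: b = 11/20 * 6/7
Step 4: b = 33/70

33/70


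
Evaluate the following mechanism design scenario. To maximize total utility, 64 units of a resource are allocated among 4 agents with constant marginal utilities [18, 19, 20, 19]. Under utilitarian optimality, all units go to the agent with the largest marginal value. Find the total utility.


Step 1: The marginal utilities are [18, 19, 20, 19]
Step 2: The highest marginal utility is 20
Step 3: All 64 units go to that agent
Step 4: Total utility = 20 * 64 = 1280

1280


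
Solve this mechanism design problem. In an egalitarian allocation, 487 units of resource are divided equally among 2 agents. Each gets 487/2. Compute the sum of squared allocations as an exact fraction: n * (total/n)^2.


Step 1: Each agent's share = 487/2
Step 2: Square of each share = (487/2)^2 = 237169/4
Step 3: Sum of squares = 2 * 237169/4 = 237169/2

237169/2


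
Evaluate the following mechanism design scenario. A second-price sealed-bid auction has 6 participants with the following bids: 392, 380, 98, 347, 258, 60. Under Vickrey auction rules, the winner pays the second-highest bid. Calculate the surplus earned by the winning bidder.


Step 1: Sort bids in descending order: 392, 380, 347, 258, 98, 60
Step 2: The winning bid is the highest: 392
Step 3: The payment equals the second-highest bid: 380
Step 4: Surplus = winner's bid - payment = 392 - 380 = 12

12


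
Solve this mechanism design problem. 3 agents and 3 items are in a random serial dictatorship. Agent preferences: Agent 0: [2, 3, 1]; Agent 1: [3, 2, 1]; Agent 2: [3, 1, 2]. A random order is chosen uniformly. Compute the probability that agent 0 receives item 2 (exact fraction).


Step 1: Agent 0 wants item 2
Step 2: There are 6 possible orderings of agents
Step 3: In 5 orderings, agent 0 gets item 2
Step 4: Probability = 5/6

5/6


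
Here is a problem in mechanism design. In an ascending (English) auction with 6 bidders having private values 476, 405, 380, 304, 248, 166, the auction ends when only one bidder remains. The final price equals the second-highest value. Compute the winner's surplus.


Step 1: Identify the highest value: 476
Step 2: Identify the second-highest value: 405
Step 3: The final price = second-highest value = 405
Step 4: Surplus = 476 - 405 = 71

71


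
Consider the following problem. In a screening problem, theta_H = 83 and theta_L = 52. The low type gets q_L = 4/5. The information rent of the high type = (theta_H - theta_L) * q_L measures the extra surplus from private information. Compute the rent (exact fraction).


Step 1: theta_H - theta_L = 83 - 52 = 31
Step 2: Information rent = (theta_H - theta_L) * q_L
Step 3: = 31 * 4/5
Step 4: = 124/5

124/5


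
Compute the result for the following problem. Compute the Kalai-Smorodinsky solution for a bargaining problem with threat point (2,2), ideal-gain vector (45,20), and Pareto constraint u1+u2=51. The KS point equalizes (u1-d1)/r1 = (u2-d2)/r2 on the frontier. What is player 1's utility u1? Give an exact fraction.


Step 1: At the KS point, (u1-d1)/r1 = (u2-d2)/r2 = t and u1+u2 = 51
Step 2: u1 = d1 + r1*t and u2 = d2 + r2*t, so (d1 + r1*t) + (d2 + r2*t) = 51
Step 3: t = (51 - 2 - 2)/(45 + 20) = 47/65
Step 4: u1 = d1 + r1*t = 2 + 45 * 47/65 = 449/13
Step 5: (Check: u2 = d2 + r2*t = 214/13; u1+u2 = 449/13 + 214/13 = 51, on the frontier.)

449/13


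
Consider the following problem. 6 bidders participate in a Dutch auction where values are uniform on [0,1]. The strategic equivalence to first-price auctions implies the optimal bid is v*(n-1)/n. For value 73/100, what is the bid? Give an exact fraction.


Step 1: Dutch auctions are strategically equivalent to first-price auctions
Step 2: The equilibrium bid is b(v) = v*(n-1)/n
Step 3: b = 73/100 * 5/6
Step 4: b = 73/120

73/120


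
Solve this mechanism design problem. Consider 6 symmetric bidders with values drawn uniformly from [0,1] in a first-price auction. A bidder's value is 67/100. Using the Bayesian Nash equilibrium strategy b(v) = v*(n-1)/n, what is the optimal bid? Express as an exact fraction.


Step 1: The symmetric BNE bidding function is b(v) = v * (n-1) / n
Step 2: Substitute v = 67/100 and n = 6
Step 3: b = 67/100 * 5/6
Step 4: b = 67/120

67/120


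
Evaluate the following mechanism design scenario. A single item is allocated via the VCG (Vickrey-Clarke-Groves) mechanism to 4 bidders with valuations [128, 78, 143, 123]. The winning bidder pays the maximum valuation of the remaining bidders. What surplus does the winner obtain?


Step 1: The winner is the agent with the highest value: agent 2 with value 143
Step 2: Values of other agents: [128, 78, 123]
Step 3: VCG payment = max of others' values = 128
Step 4: Surplus = 143 - 128 = 15

15


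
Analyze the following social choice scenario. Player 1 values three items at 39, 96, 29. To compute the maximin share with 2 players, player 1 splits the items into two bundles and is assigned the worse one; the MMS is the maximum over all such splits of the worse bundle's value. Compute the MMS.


Step 1: Item values = 39, 96, 29
Step 2: Enumerate all 2-bundle partitions and take the smaller bundle:
  Partition 1: {39} vs {96,29} -> bundles 39, 125; min = 39
  Partition 2: {96} vs {39,29} -> bundles 96, 68; min = 68
  Partition 3: {29} vs {39,96} -> bundles 29, 135; min = 29
Step 3: MMS = max(39, 68, 29) = 68

68


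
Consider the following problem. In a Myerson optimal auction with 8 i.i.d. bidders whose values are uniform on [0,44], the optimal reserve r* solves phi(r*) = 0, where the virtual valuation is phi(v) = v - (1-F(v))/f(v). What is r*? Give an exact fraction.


Step 1: For U[0,44], F(v) = v/44 and f(v) = 1/44
Step 2: phi(v) = v - (1 - v/44)/(1/44) = v - (44 - v) = 2v - 44
Step 3: Set phi(r*) = 0: 2r* - 44 = 0
Step 4: r* = 44/2 = 22 (the number of bidders n = 8 does not enter)

22


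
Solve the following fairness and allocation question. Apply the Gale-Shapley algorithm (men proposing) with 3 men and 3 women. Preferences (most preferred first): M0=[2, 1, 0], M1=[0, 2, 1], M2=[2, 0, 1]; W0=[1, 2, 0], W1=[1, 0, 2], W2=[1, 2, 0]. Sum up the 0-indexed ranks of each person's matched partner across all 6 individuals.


Step 1: Run Gale-Shapley (men propose, women hold best offer):
  M0 proposes to W2; she accepts
  M1 proposes to W0; she accepts
  M2 proposes to W2; she switches from M0
  M0 proposes to W1; she accepts
Step 2: Final matching: W0-M1, W1-M0, W2-M2
Step 3: 0-indexed ranks (man's rank of his match, then woman's): 0 + 0 + 1 + 1 + 0 + 1
Step 4: Total rank sum = 3

3


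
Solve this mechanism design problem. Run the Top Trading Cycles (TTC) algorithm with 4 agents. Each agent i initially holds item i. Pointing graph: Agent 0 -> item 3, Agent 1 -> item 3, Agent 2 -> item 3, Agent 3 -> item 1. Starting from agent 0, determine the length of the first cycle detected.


Step 1: Trace the pointer graph from agent 0: 0 -> 3 -> 1 -> 3
Step 2: A cycle is detected when we revisit agent 3
Step 3: The cycle is: 3 -> 1 -> 3
Step 4: Cycle length = 2

2


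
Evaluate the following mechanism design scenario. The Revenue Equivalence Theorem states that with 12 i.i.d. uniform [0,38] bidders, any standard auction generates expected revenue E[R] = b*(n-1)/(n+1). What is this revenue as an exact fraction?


Step 1: By Revenue Equivalence, expected revenue = b*(n-1)/(n+1)
Step 2: Substituting n = 12, b = 38
Step 3: Revenue = 38*(12-1)/(12+1) = 38*11/13
Step 4: Revenue = 418/13

418/13


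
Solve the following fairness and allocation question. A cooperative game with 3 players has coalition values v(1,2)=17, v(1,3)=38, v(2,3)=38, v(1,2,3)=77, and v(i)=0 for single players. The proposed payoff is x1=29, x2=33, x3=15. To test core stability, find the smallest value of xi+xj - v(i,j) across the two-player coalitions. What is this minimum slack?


Step 1: Slack for coalition (1,2): x1+x2 - v12 = 62 - 17 = 45
Step 2: Slack for coalition (1,3): x1+x3 - v13 = 44 - 38 = 6
Step 3: Slack for coalition (2,3): x2+x3 - v23 = 48 - 38 = 10
Step 4: Minimum slack = min(45, 6, 10) = 6, attained by (1,3); no pair can gain by deviating, so the allocation is in the core

6


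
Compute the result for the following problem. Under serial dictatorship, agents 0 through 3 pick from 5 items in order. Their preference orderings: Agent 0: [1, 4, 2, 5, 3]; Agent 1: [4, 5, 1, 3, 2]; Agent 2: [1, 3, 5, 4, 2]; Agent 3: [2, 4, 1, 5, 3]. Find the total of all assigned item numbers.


Step 1: Agent 0 picks item 1
Step 2: Agent 1 picks item 4
Step 3: Agent 2 picks item 3
Step 4: Agent 3 picks item 2
Step 5: Sum = 1 + 4 + 3 + 2 = 10

10


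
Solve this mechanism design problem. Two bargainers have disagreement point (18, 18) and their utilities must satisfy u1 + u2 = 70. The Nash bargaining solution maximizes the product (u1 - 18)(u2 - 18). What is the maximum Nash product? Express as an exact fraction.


Step 1: The Nash solution splits surplus symmetrically above the disagreement point
Step 2: u1 = (total + d1 - d2)/2 = (70 + 18 - 18)/2 = 35
Step 3: u2 = (total - d1 + d2)/2 = (70 - 18 + 18)/2 = 35
Step 4: Nash product = (35 - 18) * (35 - 18)
Step 5: = 17 * 17 = 289

289


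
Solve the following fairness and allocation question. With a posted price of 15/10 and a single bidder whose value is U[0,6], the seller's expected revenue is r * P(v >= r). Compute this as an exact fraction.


Step 1: Posted price r = 3/2, value support [0,6]
Step 2: P(v >= r) = (6 - 3/2)/6 = 3/4
Step 3: Expected revenue = r * P(v >= r) = 3/2 * 3/4
Step 4: Revenue = 9/8

9/8


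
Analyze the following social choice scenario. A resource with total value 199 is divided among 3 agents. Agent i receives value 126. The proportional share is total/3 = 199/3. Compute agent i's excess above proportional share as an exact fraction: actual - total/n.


Step 1: Proportional share = 199/3
Step 2: Agent's actual allocation = 126
Step 3: Excess = 126 - 199/3 = 179/3

179/3


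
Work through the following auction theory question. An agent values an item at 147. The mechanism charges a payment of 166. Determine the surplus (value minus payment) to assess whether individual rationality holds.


Step 1: Surplus = value - payment = 147 - 166 = -19
Step 2: IR is violated (surplus < 0)

-19


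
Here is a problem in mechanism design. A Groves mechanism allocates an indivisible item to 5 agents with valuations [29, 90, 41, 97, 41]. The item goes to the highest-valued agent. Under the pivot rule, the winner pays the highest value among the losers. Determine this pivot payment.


Step 1: The efficient winner is agent 3 with value 97
Step 2: Other agents' values: [29, 90, 41, 41]
Step 3: Pivot payment = max(others) = 90
Step 4: The winner pays 90

90


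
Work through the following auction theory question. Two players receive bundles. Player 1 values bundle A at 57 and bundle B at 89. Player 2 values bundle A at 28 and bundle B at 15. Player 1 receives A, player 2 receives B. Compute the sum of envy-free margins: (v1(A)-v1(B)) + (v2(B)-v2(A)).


Step 1: Player 1's margin = v1(A) - v1(B) = 57 - 89 = -32
Step 2: Player 2's margin = v2(B) - v2(A) = 15 - 28 = -13
Step 3: Total margin = -32 + -13 = -45

-45


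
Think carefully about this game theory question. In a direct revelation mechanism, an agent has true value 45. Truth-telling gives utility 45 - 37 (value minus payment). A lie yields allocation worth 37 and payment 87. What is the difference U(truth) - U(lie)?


Step 1: U(truth) = value - payment = 45 - 37 = 8
Step 2: U(lie) = allocation - payment = 37 - 87 = -50
Step 3: IC gap = 8 - (-50) = 58

58


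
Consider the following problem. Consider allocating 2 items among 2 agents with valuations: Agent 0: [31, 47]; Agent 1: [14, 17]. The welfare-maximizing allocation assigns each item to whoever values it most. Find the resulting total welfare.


Step 1: For each item, find the maximum value among all agents.
Step 2: Item 0 -> Agent 0 (value 31)
Step 3: Item 1 -> Agent 0 (value 47)
Step 4: Total welfare = 31 + 47 = 78

78


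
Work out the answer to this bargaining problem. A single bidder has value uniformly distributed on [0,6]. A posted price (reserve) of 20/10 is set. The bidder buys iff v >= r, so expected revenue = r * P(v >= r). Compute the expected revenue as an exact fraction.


Step 1: Posted price r = 2, value support [0,6]
Step 2: P(v >= r) = (6 - 2)/6 = 2/3
Step 3: Expected revenue = r * P(v >= r) = 2 * 2/3
Step 4: Revenue = 4/3

4/3


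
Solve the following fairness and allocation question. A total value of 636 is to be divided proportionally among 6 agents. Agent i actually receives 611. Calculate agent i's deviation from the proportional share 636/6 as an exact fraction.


Step 1: Proportional share = 636/6 = 106
Step 2: Agent's actual allocation = 611
Step 3: Excess = 611 - 106 = 505

505


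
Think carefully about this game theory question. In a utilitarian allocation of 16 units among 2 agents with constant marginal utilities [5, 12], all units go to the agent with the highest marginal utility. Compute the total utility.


Step 1: The marginal utilities are [5, 12]
Step 2: The highest marginal utility is 12
Step 3: All 16 units go to that agent
Step 4: Total utility = 12 * 16 = 192

192
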